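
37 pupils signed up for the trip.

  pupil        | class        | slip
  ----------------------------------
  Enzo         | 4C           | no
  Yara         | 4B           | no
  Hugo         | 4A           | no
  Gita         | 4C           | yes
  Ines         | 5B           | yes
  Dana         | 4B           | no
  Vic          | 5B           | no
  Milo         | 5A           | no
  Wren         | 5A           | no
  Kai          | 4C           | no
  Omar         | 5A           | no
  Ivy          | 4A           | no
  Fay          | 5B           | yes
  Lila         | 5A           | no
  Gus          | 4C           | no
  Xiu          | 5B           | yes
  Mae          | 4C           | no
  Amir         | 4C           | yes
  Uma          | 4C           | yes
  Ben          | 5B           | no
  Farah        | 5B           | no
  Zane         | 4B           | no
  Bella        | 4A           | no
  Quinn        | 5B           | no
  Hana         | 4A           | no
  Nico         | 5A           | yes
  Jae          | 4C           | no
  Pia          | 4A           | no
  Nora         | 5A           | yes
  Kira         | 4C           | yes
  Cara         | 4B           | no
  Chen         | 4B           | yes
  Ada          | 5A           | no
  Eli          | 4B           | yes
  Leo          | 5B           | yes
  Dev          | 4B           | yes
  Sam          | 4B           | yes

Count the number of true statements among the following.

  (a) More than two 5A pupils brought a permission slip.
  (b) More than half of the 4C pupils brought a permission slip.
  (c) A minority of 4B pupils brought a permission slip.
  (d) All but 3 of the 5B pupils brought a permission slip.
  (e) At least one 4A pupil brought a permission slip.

(a) 5A: |A| = 7, |A ∩ B| = 2; needs |A ∩ B| > 2 — false.
(b) 4C: |A| = 9, |A ∩ B| = 4; needs |A ∩ B| > |A ∖ B| — false.
(c) 4B: |A| = 8, |A ∩ B| = 4; needs |A ∩ B| < |A ∖ B| — false.
(d) 5B: |A| = 8, |A ∩ B| = 4; needs |A ∖ B| = 3 — false.
(e) 4A: |A| = 5, |A ∩ B| = 0; needs A ∩ B ≠ ∅ (|A ∩ B| ≥ 1) — false.

0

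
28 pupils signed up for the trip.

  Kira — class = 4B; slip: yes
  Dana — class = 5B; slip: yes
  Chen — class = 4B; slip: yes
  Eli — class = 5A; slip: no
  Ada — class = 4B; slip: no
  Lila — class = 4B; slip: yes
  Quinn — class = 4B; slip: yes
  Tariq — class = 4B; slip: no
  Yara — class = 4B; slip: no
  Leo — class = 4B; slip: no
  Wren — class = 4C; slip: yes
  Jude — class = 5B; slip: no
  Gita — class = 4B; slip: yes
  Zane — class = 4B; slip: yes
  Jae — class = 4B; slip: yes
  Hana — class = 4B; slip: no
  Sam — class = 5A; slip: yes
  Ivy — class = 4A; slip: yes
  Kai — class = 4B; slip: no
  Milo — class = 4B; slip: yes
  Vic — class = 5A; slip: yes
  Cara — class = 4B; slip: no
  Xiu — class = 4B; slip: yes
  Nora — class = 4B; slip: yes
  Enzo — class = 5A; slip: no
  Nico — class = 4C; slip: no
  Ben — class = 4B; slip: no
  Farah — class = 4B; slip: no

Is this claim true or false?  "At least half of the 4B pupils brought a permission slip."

'At least half of the 4B pupils brought a permission slip' holds iff |A ∩ B| ≥ |A ∖ B|.
|A| = 19, |A ∩ B| = 10, |A ∖ B| = 9.
10 > 9, so the statement is true.

True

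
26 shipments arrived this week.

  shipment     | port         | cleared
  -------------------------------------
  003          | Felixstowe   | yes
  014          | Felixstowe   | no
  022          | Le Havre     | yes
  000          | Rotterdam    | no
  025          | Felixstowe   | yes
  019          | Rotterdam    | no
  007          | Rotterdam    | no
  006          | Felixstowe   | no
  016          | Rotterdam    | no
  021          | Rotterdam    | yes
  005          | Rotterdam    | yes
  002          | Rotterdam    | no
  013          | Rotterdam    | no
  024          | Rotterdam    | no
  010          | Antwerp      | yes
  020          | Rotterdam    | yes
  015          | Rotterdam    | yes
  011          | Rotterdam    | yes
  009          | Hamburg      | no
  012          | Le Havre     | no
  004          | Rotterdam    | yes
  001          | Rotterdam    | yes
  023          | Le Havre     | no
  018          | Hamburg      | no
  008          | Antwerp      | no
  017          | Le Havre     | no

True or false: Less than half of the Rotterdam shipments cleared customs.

False

'Less than half of the Rotterdam shipments cleared customs' holds iff |A ∩ B| < |A ∖ B|.
A (the restrictor) = {000, 019, 007, 016, 021, 005, 002, 013, 024, 020, 015, 011, 004, 001}, |A| = 14.
A ∩ B = {021, 005, 020, 015, 011, 004, 001}, so |A ∩ B| = 7.
A ∖ B = {000, 019, 007, 016, 002, 013, 024}, so |A ∖ B| = 7.
7 = 7, so the statement is false.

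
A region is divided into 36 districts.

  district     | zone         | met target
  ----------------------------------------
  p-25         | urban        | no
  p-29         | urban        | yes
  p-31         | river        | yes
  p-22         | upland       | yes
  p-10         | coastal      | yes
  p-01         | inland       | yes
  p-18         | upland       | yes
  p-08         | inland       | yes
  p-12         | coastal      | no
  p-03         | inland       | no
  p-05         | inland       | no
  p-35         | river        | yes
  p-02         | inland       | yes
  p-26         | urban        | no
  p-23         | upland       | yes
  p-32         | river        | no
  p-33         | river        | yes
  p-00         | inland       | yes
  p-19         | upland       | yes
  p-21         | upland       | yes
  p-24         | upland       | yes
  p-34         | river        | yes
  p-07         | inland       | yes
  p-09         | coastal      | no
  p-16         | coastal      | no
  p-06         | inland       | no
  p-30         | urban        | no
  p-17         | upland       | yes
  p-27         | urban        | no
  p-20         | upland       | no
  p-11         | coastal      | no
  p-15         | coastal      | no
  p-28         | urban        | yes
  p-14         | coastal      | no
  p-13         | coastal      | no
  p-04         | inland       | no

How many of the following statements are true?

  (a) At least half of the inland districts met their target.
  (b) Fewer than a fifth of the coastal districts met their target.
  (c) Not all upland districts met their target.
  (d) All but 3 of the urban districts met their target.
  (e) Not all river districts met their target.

4

(a) inland: |A| = 9, |A ∩ B| = 5; needs |A ∩ B| ≥ |A ∖ B| — true.
(b) coastal: |A| = 8, |A ∩ B| = 1; needs |A ∩ B| / |A| < 1/5 — true.
(c) upland: |A| = 8, |A ∩ B| = 7; needs A ⊄ B (|A ∖ B| ≥ 1) — true.
(d) urban: |A| = 6, |A ∩ B| = 2; needs |A ∖ B| = 3 — false.
(e) river: |A| = 5, |A ∩ B| = 4; needs A ⊄ B (|A ∖ B| ≥ 1) — true.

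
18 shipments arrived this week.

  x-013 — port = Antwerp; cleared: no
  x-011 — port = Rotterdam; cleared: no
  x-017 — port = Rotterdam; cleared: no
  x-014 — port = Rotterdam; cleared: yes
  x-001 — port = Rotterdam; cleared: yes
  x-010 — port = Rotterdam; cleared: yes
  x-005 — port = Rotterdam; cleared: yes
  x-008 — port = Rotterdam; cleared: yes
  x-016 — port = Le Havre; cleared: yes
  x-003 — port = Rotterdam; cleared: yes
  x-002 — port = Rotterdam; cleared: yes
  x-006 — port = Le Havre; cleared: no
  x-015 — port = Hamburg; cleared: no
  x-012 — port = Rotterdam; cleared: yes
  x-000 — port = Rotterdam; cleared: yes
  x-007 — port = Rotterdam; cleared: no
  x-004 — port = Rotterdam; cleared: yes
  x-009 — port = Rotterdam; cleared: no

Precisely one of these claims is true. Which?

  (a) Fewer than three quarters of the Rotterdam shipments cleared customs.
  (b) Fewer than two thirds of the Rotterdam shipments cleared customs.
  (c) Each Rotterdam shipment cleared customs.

|A| = 14, |A ∩ B| = 10, |A ∖ B| = 4.
(a) requires |A ∩ B| / |A| < 3/4: true.
(b) requires |A ∩ B| / |A| < 2/3: false.
(c) requires A ⊆ B, i.e. every element of A is in B (|A ∖ B| = 0): false.

(a)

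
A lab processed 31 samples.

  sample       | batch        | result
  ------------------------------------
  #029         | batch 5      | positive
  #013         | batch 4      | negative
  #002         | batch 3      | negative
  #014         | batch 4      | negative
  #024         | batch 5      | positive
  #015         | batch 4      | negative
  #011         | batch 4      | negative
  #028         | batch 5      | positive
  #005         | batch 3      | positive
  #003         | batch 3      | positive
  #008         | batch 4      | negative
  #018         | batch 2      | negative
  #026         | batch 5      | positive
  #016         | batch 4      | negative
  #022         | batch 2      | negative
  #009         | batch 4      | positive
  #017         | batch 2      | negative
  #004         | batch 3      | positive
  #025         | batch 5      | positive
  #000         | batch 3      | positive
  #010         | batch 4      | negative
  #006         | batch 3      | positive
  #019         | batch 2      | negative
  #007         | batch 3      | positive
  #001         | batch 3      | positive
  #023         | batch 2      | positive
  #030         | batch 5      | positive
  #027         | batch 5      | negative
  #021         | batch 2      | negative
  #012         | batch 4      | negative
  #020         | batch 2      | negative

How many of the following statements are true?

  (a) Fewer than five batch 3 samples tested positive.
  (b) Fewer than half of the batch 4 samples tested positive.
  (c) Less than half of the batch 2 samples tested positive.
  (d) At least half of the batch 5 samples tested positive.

3

(a) batch 3: |A| = 8, |A ∩ B| = 7; needs |A ∩ B| < 5 — false.
(b) batch 4: |A| = 9, |A ∩ B| = 1; needs |A ∩ B| < |A ∖ B| — true.
(c) batch 2: |A| = 7, |A ∩ B| = 1; needs |A ∩ B| < |A ∖ B| — true.
(d) batch 5: |A| = 7, |A ∩ B| = 6; needs |A ∩ B| ≥ |A ∖ B| — true.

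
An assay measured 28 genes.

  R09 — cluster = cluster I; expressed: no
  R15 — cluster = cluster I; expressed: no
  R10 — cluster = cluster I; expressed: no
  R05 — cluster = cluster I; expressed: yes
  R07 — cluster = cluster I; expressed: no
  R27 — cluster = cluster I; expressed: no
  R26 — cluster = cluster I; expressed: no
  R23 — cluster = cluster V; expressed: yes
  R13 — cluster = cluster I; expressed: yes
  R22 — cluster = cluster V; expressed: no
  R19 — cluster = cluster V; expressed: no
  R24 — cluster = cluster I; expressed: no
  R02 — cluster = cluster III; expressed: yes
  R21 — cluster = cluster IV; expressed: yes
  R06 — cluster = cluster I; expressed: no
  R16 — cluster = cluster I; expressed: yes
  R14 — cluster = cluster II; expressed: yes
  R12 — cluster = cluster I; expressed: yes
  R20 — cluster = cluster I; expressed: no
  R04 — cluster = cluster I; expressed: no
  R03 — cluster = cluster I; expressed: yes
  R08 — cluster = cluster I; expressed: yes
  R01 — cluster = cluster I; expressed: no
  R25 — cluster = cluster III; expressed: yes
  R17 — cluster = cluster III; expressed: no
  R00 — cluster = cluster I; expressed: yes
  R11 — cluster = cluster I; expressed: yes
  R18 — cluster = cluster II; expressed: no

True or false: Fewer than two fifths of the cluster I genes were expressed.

Truth condition: |A ∩ B| / |A| < 2/5.
|A| = 19, |A ∩ B| = 8, |A ∖ B| = 11.
|A ∩ B|/|A| = 8/19, so the statement is false.

False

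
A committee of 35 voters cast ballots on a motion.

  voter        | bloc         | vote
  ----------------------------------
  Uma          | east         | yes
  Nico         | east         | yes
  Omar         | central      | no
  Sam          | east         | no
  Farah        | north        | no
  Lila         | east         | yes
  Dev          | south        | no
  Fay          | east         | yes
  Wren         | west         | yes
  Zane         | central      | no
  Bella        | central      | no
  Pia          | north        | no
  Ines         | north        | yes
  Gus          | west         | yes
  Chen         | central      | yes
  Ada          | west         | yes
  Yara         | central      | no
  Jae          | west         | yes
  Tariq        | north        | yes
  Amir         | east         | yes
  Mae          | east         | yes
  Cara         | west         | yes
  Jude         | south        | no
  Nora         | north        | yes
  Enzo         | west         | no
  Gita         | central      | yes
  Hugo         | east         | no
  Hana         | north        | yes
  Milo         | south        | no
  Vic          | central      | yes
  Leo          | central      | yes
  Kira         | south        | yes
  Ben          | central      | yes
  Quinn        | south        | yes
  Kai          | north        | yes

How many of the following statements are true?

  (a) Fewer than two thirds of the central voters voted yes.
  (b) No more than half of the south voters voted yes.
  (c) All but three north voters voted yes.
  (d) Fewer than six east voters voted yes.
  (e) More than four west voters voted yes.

3

(a) central: |A| = 9, |A ∩ B| = 5; needs |A ∩ B| / |A| < 2/3 — true.
(b) south: |A| = 5, |A ∩ B| = 2; needs |A ∩ B| ≤ |A ∖ B| — true.
(c) north: |A| = 7, |A ∩ B| = 5; needs |A ∖ B| = 3 — false.
(d) east: |A| = 8, |A ∩ B| = 6; needs |A ∩ B| < 6 — false.
(e) west: |A| = 6, |A ∩ B| = 5; needs |A ∩ B| > 4 — true.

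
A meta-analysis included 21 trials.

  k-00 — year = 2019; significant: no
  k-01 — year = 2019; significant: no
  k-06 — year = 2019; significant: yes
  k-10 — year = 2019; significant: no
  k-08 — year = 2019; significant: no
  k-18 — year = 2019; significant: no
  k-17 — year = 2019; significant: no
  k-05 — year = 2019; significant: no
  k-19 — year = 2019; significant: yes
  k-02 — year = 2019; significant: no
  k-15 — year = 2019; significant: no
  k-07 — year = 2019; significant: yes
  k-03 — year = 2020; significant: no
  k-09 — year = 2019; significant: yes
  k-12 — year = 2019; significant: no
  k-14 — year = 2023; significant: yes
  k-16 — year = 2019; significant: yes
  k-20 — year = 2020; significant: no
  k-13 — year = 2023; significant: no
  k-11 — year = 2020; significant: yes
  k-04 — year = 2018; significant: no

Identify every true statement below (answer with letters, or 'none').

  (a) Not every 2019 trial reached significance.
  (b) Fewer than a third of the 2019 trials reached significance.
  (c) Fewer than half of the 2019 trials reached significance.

|A| = 15, |A ∩ B| = 5, |A ∖ B| = 10.
(a) A ⊄ B (|A ∖ B| ≥ 1): holds.
(b) |A ∩ B| / |A| < 1/3: fails.
(c) |A ∩ B| < |A ∖ B|: holds.

(a), (c)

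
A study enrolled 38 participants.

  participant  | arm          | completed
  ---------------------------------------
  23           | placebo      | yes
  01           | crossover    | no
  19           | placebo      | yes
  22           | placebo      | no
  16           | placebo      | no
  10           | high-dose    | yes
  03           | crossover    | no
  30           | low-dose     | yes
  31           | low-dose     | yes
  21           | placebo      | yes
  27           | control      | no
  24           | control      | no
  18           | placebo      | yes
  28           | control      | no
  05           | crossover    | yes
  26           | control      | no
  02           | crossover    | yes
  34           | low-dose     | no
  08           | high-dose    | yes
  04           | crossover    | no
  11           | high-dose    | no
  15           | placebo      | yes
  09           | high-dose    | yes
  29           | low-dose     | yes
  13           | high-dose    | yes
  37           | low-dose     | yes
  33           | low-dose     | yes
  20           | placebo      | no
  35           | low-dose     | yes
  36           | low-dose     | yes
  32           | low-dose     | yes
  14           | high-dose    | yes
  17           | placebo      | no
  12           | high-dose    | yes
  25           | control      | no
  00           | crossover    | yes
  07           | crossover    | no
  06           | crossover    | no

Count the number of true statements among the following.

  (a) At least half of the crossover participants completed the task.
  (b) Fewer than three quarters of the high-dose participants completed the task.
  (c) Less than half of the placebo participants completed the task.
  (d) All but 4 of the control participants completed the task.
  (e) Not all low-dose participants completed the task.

1

(a) crossover: |A| = 8, |A ∩ B| = 3; needs |A ∩ B| ≥ |A ∖ B| — false.
(b) high-dose: |A| = 7, |A ∩ B| = 6; needs |A ∩ B| / |A| < 3/4 — false.
(c) placebo: |A| = 9, |A ∩ B| = 5; needs |A ∩ B| < |A ∖ B| — false.
(d) control: |A| = 5, |A ∩ B| = 0; needs |A ∖ B| = 4 — false.
(e) low-dose: |A| = 9, |A ∩ B| = 8; needs A ⊄ B (|A ∖ B| ≥ 1) — true.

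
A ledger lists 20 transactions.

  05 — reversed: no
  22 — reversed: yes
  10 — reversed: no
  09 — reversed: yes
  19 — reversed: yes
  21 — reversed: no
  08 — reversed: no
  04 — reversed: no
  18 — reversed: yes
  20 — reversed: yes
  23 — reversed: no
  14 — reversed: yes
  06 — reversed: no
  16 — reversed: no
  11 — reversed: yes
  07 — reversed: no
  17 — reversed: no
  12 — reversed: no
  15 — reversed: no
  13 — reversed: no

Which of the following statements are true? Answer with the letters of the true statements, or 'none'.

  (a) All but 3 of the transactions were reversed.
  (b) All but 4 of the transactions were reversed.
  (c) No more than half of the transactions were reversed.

|A| = 20, |A ∩ B| = 7, |A ∖ B| = 13.
(a) |A ∖ B| = 3: fails.
(b) |A ∖ B| = 4: fails.
(c) |A ∩ B| ≤ |A ∖ B|: holds.

(c)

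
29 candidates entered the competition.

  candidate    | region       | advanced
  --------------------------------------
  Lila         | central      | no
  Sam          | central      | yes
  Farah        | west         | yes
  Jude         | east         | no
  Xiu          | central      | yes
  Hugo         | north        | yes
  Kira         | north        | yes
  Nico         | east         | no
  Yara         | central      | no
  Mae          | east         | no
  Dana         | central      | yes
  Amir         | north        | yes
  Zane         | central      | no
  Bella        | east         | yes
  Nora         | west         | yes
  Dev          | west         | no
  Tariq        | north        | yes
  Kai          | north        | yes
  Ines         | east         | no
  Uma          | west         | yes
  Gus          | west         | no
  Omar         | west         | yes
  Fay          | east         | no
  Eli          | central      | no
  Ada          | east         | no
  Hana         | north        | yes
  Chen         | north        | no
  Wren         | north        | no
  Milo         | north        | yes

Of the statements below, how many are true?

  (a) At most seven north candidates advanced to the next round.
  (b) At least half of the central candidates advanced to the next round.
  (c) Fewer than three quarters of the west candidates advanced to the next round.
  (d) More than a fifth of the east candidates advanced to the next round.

2

(a) north: |A| = 9, |A ∩ B| = 7; needs |A ∩ B| ≤ 7 — true.
(b) central: |A| = 7, |A ∩ B| = 3; needs |A ∩ B| ≥ |A ∖ B| — false.
(c) west: |A| = 6, |A ∩ B| = 4; needs |A ∩ B| / |A| < 3/4 — true.
(d) east: |A| = 7, |A ∩ B| = 1; needs |A ∩ B| / |A| > 1/5 — false.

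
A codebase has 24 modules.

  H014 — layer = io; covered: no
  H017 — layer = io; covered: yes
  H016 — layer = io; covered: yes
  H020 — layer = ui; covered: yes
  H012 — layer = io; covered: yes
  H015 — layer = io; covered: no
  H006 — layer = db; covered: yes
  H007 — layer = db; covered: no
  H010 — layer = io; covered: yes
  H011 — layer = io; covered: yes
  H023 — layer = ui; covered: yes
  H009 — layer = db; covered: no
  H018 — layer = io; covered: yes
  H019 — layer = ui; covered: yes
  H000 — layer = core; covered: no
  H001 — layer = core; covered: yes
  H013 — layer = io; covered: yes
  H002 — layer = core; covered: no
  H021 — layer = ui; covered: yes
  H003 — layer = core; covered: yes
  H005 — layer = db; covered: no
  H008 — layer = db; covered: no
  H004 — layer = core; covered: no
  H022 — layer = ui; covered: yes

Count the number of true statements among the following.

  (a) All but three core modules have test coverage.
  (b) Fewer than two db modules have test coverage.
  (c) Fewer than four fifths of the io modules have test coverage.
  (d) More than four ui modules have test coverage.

4

(a) core: |A| = 5, |A ∩ B| = 2; needs |A ∖ B| = 3 — true.
(b) db: |A| = 5, |A ∩ B| = 1; needs |A ∩ B| < 2 — true.
(c) io: |A| = 9, |A ∩ B| = 7; needs |A ∩ B| / |A| < 4/5 — true.
(d) ui: |A| = 5, |A ∩ B| = 5; needs |A ∩ B| > 4 — true.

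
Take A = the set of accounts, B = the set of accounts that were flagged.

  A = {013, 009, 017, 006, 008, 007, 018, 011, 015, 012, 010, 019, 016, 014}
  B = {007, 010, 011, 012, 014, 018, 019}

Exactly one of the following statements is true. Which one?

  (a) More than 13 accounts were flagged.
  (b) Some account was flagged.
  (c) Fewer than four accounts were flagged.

(b)

|A| = 14, |A ∩ B| = 7, |A ∖ B| = 7.
(a) requires |A ∩ B| > 13: false.
(b) requires A ∩ B ≠ ∅ (|A ∩ B| ≥ 1): true.
(c) requires |A ∩ B| < 4: false.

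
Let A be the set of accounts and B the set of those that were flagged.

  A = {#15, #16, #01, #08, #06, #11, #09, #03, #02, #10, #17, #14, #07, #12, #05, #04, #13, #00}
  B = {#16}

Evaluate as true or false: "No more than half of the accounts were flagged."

'No more than half of the accounts were flagged' holds iff |A ∩ B| ≤ |A ∖ B|.
|A| = 18, |A ∩ B| = 1, |A ∖ B| = 17.
1 < 17, so the statement is true.

True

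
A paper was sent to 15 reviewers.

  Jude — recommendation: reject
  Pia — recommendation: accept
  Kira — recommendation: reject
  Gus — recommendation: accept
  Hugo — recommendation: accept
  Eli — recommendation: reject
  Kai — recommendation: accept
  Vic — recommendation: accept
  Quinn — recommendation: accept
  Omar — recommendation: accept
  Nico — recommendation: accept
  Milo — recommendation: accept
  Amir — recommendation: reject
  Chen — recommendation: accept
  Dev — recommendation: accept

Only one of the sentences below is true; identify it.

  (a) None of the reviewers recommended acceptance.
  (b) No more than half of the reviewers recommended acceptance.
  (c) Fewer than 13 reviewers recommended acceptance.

|A| = 15, |A ∩ B| = 11, |A ∖ B| = 4.
(a) requires A ∩ B = ∅ (|A ∩ B| = 0): false.
(b) requires |A ∩ B| ≤ |A ∖ B|: false.
(c) requires |A ∩ B| < 13: true.

(c)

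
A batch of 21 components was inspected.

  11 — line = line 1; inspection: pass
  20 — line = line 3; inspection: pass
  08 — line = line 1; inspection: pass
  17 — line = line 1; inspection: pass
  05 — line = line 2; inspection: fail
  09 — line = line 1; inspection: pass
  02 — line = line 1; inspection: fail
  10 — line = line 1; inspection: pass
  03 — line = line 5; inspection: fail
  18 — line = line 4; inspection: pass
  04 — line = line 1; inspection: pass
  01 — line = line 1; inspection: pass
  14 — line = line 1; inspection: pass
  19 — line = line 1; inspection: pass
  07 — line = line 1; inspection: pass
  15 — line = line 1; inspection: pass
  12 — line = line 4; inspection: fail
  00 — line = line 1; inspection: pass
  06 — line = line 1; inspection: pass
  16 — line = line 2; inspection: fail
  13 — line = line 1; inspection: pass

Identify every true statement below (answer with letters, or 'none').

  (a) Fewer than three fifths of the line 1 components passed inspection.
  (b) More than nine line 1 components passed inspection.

|A| = 15, |A ∩ B| = 14, |A ∖ B| = 1.
(a) |A ∩ B| / |A| < 3/5: fails.
(b) |A ∩ B| > 9: holds.

(b)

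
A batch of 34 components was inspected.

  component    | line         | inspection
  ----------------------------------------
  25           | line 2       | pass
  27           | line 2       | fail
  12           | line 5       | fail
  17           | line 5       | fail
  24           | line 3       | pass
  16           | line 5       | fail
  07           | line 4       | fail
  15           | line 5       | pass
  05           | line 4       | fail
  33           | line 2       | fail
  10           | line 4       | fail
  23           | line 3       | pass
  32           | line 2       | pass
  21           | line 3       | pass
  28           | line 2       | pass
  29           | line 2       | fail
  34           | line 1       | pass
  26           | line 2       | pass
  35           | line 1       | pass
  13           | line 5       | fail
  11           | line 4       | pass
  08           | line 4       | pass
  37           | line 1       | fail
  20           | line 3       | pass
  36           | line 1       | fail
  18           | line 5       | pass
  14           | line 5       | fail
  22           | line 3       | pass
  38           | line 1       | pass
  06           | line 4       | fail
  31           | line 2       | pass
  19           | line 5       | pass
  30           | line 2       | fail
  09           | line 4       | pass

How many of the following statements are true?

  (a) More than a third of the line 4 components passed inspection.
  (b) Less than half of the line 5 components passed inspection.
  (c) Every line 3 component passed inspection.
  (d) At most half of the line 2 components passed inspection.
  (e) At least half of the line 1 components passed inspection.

(a) line 4: |A| = 7, |A ∩ B| = 3; needs |A ∩ B| / |A| > 1/3 — true.
(b) line 5: |A| = 8, |A ∩ B| = 3; needs |A ∩ B| < |A ∖ B| — true.
(c) line 3: |A| = 5, |A ∩ B| = 5; needs A ⊆ B, i.e. every element of A is in B (|A ∖ B| = 0) — true.
(d) line 2: |A| = 9, |A ∩ B| = 5; needs |A ∩ B| ≤ |A ∖ B| — false.
(e) line 1: |A| = 5, |A ∩ B| = 3; needs |A ∩ B| ≥ |A ∖ B| — true.

4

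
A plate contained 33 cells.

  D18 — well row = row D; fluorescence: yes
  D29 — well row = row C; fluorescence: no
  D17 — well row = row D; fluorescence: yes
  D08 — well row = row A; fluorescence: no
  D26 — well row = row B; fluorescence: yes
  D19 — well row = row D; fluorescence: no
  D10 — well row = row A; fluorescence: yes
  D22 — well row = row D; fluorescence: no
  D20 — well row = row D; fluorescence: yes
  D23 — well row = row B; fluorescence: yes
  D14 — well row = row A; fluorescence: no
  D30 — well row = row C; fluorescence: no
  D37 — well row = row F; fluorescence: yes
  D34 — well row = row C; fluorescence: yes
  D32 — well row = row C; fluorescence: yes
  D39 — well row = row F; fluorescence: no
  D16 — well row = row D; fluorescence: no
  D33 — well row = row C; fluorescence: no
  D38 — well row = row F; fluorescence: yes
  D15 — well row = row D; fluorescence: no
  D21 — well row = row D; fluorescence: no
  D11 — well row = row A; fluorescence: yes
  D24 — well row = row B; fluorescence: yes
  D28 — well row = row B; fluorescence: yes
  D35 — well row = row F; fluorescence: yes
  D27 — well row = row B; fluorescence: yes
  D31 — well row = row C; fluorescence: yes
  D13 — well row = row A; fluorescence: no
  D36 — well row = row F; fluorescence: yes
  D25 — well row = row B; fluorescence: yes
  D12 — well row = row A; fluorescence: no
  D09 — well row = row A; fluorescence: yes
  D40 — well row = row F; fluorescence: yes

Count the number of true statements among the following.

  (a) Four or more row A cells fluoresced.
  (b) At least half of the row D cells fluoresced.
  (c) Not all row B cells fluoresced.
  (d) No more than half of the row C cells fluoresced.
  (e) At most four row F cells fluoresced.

1

(a) row A: |A| = 7, |A ∩ B| = 3; needs |A ∩ B| ≥ 4 — false.
(b) row D: |A| = 8, |A ∩ B| = 3; needs |A ∩ B| ≥ |A ∖ B| — false.
(c) row B: |A| = 6, |A ∩ B| = 6; needs A ⊄ B (|A ∖ B| ≥ 1) — false.
(d) row C: |A| = 6, |A ∩ B| = 3; needs |A ∩ B| ≤ |A ∖ B| — true.
(e) row F: |A| = 6, |A ∩ B| = 5; needs |A ∩ B| ≤ 4 — false.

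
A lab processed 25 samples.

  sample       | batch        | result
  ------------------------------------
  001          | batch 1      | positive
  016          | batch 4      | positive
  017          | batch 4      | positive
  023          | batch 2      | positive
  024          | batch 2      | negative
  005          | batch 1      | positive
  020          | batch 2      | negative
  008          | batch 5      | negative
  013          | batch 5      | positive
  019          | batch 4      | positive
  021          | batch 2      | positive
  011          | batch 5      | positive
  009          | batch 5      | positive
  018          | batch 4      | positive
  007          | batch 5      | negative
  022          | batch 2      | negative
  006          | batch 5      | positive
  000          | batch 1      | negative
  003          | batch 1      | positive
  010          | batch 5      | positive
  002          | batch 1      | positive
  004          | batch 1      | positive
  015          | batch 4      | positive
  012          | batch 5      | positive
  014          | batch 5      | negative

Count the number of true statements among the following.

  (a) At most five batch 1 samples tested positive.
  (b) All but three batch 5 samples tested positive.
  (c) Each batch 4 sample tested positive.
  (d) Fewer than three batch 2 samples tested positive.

4

(a) batch 1: |A| = 6, |A ∩ B| = 5; needs |A ∩ B| ≤ 5 — true.
(b) batch 5: |A| = 9, |A ∩ B| = 6; needs |A ∖ B| = 3 — true.
(c) batch 4: |A| = 5, |A ∩ B| = 5; needs A ⊆ B, i.e. every element of A is in B (|A ∖ B| = 0) — true.
(d) batch 2: |A| = 5, |A ∩ B| = 2; needs |A ∩ B| < 3 — true.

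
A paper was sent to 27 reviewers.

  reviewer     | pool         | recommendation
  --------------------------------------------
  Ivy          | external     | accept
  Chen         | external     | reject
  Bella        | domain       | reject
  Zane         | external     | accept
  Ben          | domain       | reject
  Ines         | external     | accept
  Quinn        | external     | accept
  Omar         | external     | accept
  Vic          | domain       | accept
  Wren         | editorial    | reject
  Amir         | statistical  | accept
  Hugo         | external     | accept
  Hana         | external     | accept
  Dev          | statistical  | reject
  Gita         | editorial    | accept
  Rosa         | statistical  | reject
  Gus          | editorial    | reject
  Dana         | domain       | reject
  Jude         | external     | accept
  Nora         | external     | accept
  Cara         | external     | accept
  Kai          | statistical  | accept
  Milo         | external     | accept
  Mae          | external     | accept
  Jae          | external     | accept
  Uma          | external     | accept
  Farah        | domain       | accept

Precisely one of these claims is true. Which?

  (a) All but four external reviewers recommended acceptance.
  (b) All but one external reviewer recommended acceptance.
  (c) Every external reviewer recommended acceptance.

|A| = 15, |A ∩ B| = 14, |A ∖ B| = 1.
(a) requires |A ∖ B| = 4: false.
(b) requires |A ∖ B| = 1: true.
(c) requires A ⊆ B, i.e. every element of A is in B (|A ∖ B| = 0): false.

(b)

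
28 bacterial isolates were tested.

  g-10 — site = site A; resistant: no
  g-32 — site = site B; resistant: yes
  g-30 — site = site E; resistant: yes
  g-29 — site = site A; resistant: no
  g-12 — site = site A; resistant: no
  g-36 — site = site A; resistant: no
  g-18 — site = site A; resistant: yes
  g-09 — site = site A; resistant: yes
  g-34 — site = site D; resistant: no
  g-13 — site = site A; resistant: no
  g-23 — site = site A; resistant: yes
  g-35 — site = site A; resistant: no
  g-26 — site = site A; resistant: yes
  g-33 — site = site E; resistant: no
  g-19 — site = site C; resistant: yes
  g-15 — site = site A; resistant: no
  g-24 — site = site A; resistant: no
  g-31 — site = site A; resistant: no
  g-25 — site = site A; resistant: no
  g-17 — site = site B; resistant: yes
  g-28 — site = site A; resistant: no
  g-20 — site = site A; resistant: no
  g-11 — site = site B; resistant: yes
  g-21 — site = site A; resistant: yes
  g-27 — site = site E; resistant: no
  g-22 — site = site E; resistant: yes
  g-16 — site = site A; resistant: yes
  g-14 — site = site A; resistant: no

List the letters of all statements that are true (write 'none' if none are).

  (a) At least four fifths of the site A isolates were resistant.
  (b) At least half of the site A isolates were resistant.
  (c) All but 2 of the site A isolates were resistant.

|A| = 19, |A ∩ B| = 6, |A ∖ B| = 13.
(a) |A ∩ B| / |A| ≥ 4/5: fails.
(b) |A ∩ B| ≥ |A ∖ B|: fails.
(c) |A ∖ B| = 2: fails.

none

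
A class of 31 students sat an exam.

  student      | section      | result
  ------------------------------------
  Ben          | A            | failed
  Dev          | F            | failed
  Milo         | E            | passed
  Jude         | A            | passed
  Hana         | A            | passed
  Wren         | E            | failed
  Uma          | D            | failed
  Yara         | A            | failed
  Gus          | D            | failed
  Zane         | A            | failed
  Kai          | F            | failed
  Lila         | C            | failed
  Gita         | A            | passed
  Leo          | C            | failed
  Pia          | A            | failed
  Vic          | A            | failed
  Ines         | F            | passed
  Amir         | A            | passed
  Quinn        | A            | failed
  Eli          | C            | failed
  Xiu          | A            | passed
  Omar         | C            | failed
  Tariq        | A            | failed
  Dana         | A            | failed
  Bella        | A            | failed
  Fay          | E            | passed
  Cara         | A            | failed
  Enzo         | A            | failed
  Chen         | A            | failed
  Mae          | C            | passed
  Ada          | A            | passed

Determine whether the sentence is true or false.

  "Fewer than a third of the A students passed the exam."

'Fewer than a third of the A students passed the exam' holds iff |A ∩ B| / |A| < 1/3.
|A| = 18, |A ∩ B| = 6, |A ∖ B| = 12.
|A ∩ B|/|A| = 6/18, so the statement is false.

False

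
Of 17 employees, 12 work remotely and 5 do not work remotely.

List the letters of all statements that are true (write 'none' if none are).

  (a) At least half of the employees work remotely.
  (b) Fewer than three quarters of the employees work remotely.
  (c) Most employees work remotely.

(a), (b), (c)

|A| = 17, |A ∩ B| = 12, |A ∖ B| = 5.
(a) |A ∩ B| ≥ |A ∖ B|: holds.
(b) |A ∩ B| / |A| < 3/4: holds.
(c) |A ∩ B| > |A ∖ B|: holds.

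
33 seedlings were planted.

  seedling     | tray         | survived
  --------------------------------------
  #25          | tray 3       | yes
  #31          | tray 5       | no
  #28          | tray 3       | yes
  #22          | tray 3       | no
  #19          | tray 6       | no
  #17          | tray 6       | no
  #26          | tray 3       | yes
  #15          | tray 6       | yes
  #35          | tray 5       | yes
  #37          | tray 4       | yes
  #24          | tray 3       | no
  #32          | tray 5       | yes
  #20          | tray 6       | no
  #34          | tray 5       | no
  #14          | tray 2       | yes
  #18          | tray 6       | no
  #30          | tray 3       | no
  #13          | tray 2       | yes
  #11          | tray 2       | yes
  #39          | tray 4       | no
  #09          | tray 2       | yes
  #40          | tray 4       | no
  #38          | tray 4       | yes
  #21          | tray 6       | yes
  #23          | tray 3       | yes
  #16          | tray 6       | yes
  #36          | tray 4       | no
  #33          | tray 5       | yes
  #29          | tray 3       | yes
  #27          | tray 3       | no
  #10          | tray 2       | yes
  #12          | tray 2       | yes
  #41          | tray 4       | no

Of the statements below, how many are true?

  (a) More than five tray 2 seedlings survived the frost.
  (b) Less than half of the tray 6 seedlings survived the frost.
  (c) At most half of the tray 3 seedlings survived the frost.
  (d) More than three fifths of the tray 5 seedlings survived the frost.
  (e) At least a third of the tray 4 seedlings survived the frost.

3

(a) tray 2: |A| = 6, |A ∩ B| = 6; needs |A ∩ B| > 5 — true.
(b) tray 6: |A| = 7, |A ∩ B| = 3; needs |A ∩ B| < |A ∖ B| — true.
(c) tray 3: |A| = 9, |A ∩ B| = 5; needs |A ∩ B| ≤ |A ∖ B| — false.
(d) tray 5: |A| = 5, |A ∩ B| = 3; needs |A ∩ B| / |A| > 3/5 — false.
(e) tray 4: |A| = 6, |A ∩ B| = 2; needs |A ∩ B| / |A| ≥ 1/3 — true.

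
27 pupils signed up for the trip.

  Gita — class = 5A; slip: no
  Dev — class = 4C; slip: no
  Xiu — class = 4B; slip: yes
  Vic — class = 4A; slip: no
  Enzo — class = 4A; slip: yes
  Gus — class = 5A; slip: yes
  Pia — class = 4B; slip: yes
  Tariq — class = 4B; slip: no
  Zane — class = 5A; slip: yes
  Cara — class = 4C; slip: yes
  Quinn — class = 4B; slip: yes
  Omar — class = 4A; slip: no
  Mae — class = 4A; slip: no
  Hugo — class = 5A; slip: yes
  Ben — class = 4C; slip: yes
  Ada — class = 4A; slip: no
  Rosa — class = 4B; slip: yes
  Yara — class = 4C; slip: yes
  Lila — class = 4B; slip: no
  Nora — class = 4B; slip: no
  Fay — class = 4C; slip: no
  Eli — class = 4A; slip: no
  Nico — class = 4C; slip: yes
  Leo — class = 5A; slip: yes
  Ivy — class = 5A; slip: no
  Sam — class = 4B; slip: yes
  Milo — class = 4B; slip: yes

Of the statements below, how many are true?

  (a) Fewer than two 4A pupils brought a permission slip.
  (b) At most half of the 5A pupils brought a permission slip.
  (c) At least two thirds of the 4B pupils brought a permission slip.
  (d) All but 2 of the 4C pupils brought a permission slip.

(a) 4A: |A| = 6, |A ∩ B| = 1; needs |A ∩ B| < 2 — true.
(b) 5A: |A| = 6, |A ∩ B| = 4; needs |A ∩ B| ≤ |A ∖ B| — false.
(c) 4B: |A| = 9, |A ∩ B| = 6; needs |A ∩ B| / |A| ≥ 2/3 — true.
(d) 4C: |A| = 6, |A ∩ B| = 4; needs |A ∖ B| = 2 — true.

3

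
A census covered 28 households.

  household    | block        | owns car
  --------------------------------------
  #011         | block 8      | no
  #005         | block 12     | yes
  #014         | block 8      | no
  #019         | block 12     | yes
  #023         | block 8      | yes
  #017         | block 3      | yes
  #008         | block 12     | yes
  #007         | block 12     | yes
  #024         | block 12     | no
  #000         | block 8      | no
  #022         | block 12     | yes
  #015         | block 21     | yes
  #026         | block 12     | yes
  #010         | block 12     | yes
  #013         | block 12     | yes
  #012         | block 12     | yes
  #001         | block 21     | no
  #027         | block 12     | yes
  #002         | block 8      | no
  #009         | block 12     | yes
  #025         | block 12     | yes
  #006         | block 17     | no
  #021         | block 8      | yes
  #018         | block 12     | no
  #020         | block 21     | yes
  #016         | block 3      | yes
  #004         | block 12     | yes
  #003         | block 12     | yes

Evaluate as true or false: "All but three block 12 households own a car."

False

Truth condition: |A ∖ B| = 3.
|A| = 16, |A ∩ B| = 14, |A ∖ B| = 2.
|A ∖ B| = 2, so the statement is false.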